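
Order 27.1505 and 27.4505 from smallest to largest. 27.1505, 27.4505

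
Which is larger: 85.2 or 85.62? 85.62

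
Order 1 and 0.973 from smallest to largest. 0.973, 1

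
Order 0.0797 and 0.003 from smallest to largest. 0.003, 0.0797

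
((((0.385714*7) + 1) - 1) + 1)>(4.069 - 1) True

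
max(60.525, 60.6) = 60.6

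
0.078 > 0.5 False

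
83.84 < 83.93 True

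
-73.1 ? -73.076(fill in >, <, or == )<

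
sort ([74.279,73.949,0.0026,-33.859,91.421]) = [-33.859,0.0026,73.949,74.279,91.421]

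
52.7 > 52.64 True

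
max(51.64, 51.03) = 51.64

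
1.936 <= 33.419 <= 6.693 False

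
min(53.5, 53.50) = 53.5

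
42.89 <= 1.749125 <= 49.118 False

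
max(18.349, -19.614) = 18.349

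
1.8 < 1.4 False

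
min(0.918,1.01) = 0.918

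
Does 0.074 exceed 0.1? No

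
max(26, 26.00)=26.00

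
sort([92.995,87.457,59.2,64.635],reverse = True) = [92.995,87.457,64.635,59.2]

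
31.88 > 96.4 False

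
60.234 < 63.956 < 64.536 True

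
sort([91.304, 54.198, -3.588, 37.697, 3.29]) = [-3.588, 3.29, 37.697, 54.198, 91.304]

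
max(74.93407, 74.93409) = 74.93409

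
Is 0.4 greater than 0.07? Yes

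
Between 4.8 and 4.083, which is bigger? 4.8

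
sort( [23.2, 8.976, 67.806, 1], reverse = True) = [67.806, 23.2, 8.976, 1]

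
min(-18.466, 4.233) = -18.466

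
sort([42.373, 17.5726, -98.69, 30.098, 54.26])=[-98.69, 17.5726, 30.098, 42.373, 54.26]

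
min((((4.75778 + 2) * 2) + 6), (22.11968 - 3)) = 19.11968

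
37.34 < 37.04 False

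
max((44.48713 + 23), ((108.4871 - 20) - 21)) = 67.48713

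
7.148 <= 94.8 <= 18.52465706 False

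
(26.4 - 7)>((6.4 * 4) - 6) False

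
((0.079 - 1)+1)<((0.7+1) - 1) True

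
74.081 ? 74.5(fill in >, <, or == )<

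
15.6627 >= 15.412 True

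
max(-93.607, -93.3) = -93.3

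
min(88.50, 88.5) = 88.50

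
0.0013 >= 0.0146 False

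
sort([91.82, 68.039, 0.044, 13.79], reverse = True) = [91.82, 68.039, 13.79, 0.044]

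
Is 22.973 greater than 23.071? No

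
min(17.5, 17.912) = 17.5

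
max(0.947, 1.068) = 1.068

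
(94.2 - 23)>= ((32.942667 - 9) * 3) False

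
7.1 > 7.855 False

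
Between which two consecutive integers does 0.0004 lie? 0 and 1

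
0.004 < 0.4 True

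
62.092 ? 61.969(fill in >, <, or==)>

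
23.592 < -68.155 False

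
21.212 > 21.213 False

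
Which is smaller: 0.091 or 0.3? 0.091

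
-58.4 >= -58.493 True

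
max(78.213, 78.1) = 78.213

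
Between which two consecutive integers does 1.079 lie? 1 and 2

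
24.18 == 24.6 False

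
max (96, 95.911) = 96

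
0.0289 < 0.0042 False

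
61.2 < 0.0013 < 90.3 False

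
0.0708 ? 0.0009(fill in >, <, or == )>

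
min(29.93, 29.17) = 29.17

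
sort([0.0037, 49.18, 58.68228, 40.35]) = [0.0037, 40.35, 49.18, 58.68228]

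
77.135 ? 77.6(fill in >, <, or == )<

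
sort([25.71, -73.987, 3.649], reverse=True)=[25.71, 3.649, -73.987]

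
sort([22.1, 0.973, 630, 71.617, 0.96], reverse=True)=[630, 71.617, 22.1, 0.973, 0.96]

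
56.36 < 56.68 True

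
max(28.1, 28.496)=28.496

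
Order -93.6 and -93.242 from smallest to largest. -93.6, -93.242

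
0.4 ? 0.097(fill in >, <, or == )>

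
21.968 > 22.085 False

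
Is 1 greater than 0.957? Yes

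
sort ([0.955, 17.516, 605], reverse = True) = [605, 17.516, 0.955]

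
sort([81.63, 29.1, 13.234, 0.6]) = [0.6, 13.234, 29.1, 81.63]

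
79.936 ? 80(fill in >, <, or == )<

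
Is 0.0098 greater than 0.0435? No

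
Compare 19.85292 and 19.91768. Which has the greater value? 19.91768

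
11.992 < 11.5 False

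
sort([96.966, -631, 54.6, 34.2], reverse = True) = [96.966, 54.6, 34.2, -631]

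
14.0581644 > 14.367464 False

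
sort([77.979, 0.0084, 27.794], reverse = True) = [77.979, 27.794, 0.0084]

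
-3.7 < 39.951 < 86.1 True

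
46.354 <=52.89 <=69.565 True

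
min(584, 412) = 412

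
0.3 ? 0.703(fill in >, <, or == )<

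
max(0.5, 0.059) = 0.5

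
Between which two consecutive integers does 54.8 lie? 54 and 55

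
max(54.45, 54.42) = 54.45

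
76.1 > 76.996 False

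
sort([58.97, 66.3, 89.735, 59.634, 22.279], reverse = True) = [89.735, 66.3, 59.634, 58.97, 22.279]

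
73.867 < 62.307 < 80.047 False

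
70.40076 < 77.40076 True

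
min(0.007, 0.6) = 0.007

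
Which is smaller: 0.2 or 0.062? 0.062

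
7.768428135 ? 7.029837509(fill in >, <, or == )>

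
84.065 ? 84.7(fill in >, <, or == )<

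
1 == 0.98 False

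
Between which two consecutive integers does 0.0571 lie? 0 and 1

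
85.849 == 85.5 False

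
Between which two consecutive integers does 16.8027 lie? 16 and 17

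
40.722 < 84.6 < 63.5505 False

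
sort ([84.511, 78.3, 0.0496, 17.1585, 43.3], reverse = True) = [84.511, 78.3, 43.3, 17.1585, 0.0496]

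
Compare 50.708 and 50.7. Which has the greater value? 50.708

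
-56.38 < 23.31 True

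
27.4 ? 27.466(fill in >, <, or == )<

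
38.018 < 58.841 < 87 True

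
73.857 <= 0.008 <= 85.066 False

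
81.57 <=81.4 False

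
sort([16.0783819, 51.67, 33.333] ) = [16.0783819, 33.333, 51.67]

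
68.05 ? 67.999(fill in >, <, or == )>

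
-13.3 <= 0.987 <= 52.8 True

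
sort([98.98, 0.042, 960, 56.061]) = [0.042, 56.061, 98.98, 960]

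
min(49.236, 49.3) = 49.236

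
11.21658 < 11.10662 False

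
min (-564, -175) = -564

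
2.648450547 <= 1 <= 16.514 False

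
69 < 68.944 False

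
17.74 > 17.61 True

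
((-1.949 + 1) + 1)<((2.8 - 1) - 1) True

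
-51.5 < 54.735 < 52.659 False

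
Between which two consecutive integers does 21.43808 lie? 21 and 22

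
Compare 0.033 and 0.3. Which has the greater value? 0.3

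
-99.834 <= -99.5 True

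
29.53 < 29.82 True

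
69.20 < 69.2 False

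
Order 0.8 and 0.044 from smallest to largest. 0.044, 0.8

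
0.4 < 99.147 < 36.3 False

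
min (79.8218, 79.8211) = 79.8211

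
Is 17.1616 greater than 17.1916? No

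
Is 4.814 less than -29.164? No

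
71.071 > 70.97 True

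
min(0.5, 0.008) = 0.008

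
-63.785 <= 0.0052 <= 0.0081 True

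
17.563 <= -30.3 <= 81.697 False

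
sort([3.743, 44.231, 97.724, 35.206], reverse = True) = [97.724, 44.231, 35.206, 3.743]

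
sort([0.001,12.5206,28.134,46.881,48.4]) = [0.001,12.5206,28.134,46.881,48.4]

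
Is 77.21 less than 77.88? Yes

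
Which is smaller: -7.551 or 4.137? -7.551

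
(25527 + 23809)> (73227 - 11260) False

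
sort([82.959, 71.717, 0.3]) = [0.3, 71.717, 82.959]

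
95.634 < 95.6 False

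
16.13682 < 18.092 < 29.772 True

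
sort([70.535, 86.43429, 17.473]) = [17.473, 70.535, 86.43429]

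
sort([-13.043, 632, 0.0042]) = [-13.043, 0.0042, 632]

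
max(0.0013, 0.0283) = 0.0283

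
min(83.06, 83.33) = 83.06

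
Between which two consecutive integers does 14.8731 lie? 14 and 15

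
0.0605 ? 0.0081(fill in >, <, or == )>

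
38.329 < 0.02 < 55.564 False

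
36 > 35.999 True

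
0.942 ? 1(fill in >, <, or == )<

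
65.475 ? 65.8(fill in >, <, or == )<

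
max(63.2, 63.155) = 63.2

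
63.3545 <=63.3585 True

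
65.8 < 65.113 False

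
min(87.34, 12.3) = 12.3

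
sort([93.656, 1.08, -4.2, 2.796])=[-4.2, 1.08, 2.796, 93.656]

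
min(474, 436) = 436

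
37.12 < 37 False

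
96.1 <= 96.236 True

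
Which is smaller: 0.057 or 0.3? 0.057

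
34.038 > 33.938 True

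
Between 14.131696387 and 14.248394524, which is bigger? 14.248394524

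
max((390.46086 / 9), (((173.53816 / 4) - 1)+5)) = 47.38454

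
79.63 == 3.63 False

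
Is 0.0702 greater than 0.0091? Yes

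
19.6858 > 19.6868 False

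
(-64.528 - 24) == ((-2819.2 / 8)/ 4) False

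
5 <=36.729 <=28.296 False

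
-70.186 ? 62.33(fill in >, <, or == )<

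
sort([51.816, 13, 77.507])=[13, 51.816, 77.507]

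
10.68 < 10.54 False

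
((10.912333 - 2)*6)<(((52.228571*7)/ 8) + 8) True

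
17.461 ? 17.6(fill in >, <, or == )<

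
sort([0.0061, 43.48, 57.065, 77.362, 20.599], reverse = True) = [77.362, 57.065, 43.48, 20.599, 0.0061]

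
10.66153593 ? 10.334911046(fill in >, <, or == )>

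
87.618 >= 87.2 True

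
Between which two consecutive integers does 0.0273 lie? 0 and 1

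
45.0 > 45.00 False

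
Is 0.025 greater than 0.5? No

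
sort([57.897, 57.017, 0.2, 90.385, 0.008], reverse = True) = [90.385, 57.897, 57.017, 0.2, 0.008]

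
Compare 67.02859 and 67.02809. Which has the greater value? 67.02859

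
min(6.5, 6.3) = 6.3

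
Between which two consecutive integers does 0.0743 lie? 0 and 1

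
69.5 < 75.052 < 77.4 True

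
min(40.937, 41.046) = 40.937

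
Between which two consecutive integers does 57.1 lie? 57 and 58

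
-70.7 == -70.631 False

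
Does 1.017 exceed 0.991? Yes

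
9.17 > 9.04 True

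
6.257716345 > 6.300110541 False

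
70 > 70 False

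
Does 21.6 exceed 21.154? Yes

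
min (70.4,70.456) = 70.4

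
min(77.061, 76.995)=76.995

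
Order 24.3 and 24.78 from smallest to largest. 24.3, 24.78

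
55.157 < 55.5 True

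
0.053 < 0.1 True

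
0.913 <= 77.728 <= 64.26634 False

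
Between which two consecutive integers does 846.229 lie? 846 and 847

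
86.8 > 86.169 True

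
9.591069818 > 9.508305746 True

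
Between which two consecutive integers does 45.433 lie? 45 and 46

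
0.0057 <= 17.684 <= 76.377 True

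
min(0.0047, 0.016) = 0.0047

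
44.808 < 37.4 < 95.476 False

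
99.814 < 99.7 False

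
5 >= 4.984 True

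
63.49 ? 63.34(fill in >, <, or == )>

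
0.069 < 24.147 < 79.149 True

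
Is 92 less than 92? No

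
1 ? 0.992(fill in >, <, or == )>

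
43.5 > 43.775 False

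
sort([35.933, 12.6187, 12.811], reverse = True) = [35.933, 12.811, 12.6187]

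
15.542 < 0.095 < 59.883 False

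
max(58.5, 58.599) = 58.599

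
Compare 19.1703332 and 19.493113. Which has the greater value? 19.493113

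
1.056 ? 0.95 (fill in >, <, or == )>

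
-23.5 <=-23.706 False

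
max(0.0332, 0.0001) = 0.0332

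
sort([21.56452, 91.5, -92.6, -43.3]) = [-92.6, -43.3, 21.56452, 91.5]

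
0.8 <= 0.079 False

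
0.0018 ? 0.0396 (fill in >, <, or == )<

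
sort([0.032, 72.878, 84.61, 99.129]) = [0.032, 72.878, 84.61, 99.129]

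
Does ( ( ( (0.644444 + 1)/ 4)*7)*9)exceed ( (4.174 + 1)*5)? Yes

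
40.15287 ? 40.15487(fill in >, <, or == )<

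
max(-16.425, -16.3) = -16.3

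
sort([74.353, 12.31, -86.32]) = [-86.32, 12.31, 74.353]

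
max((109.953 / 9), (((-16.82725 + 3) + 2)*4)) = 12.217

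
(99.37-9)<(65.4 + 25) True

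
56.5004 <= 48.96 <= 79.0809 False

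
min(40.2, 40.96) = 40.2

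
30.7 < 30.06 False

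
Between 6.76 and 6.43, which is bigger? 6.76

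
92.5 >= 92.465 True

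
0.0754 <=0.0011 False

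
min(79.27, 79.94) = 79.27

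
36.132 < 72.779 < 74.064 True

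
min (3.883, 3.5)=3.5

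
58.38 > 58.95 False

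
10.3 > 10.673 False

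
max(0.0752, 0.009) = 0.0752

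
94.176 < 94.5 True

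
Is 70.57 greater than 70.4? Yes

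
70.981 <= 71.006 True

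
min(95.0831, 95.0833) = 95.0831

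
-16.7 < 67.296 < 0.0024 False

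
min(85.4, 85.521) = 85.4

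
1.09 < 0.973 False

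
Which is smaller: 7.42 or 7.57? 7.42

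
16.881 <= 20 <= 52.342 True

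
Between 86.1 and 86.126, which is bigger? 86.126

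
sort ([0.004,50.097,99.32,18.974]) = [0.004,18.974,50.097,99.32]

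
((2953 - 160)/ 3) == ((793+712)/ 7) False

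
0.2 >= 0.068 True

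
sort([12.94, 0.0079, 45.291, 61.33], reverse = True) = [61.33, 45.291, 12.94, 0.0079]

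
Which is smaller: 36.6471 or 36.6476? 36.6471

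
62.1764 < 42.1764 False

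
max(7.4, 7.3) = 7.4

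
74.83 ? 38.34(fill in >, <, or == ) >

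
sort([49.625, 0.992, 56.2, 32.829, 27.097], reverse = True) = [56.2, 49.625, 32.829, 27.097, 0.992]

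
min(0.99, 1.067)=0.99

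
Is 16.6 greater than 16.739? No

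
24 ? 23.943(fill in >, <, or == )>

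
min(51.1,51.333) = 51.1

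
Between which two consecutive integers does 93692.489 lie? 93692 and 93693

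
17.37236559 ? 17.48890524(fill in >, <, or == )<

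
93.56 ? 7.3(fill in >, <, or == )>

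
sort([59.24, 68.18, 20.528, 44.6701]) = [20.528, 44.6701, 59.24, 68.18]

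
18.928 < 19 True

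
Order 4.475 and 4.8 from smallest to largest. 4.475, 4.8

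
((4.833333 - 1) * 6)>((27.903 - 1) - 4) True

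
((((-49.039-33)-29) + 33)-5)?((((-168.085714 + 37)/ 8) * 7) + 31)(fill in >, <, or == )>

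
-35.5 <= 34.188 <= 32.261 False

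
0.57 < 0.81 True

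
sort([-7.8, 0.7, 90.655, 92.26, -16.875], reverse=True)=[92.26, 90.655, 0.7, -7.8, -16.875]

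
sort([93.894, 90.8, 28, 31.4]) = [28, 31.4, 90.8, 93.894]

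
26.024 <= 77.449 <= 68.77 False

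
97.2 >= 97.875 False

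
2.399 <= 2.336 False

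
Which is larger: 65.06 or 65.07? 65.07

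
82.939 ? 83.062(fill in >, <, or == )<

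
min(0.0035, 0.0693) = 0.0035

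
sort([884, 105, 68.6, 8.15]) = [8.15, 68.6, 105, 884]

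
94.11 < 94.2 True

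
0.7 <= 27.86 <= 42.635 True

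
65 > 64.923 True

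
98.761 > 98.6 True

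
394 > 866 False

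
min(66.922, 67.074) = 66.922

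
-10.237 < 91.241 True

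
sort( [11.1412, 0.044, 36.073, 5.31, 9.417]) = [0.044, 5.31, 9.417, 11.1412, 36.073]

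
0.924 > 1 False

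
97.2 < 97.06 False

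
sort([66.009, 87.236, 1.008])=[1.008, 66.009, 87.236]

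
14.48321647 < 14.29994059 False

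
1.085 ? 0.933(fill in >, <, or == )>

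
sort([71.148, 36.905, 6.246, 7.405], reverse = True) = [71.148, 36.905, 7.405, 6.246]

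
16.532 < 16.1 False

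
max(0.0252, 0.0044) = 0.0252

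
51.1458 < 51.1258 False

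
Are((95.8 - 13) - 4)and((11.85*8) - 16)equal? Yes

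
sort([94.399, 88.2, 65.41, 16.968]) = [16.968, 65.41, 88.2, 94.399]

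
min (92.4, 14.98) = 14.98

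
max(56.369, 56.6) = 56.6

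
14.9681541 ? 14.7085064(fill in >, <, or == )>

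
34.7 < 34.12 False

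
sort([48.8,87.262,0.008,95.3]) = [0.008,48.8,87.262,95.3]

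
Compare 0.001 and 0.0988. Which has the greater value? 0.0988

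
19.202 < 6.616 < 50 False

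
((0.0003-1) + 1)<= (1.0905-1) True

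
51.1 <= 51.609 True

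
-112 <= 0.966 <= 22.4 True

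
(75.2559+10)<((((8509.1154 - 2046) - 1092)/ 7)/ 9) False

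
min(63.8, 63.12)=63.12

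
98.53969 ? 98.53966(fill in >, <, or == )>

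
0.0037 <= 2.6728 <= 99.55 True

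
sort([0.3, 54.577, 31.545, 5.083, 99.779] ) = [0.3, 5.083, 31.545, 54.577, 99.779]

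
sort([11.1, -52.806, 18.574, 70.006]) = [-52.806, 11.1, 18.574, 70.006]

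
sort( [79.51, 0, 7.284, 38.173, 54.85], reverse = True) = [79.51, 54.85, 38.173, 7.284, 0]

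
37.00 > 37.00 False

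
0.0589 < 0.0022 False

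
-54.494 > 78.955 False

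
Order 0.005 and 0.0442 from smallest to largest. 0.005, 0.0442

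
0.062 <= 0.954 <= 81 True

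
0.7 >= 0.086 True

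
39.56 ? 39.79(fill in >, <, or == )<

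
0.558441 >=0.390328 True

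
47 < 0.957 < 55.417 False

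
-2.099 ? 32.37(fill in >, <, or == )<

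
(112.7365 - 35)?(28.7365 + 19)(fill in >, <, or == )>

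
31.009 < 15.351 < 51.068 False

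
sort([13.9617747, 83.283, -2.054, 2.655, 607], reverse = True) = [607, 83.283, 13.9617747, 2.655, -2.054]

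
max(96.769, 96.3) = 96.769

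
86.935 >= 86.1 True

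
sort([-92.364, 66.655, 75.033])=[-92.364, 66.655, 75.033]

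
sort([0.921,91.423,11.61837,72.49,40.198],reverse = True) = [91.423,72.49,40.198,11.61837,0.921]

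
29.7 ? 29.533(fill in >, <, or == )>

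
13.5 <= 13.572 True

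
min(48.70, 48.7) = 48.70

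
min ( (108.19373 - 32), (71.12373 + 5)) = 76.12373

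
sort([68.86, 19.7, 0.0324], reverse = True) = [68.86, 19.7, 0.0324]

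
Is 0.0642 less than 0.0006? No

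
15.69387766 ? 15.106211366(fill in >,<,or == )>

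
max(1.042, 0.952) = 1.042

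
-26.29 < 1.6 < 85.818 True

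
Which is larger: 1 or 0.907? 1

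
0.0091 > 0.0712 False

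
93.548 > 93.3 True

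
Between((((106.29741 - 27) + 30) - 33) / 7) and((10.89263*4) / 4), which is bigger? ((((106.29741 - 27) + 30) - 33) / 7)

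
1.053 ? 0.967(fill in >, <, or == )>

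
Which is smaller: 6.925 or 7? 6.925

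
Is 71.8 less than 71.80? No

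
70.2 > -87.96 True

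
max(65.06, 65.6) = 65.6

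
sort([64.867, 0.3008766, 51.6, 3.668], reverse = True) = [64.867, 51.6, 3.668, 0.3008766]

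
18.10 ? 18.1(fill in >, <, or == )==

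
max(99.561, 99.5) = 99.561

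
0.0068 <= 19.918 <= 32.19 True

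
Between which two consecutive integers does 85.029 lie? 85 and 86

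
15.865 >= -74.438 True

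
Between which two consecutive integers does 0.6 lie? 0 and 1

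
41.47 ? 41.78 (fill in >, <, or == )<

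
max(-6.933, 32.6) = 32.6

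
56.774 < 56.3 False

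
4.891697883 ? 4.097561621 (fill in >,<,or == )>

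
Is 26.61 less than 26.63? Yes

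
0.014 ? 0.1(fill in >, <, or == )<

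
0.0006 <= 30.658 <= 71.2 True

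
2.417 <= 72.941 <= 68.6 False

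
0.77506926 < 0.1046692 False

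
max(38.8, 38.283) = 38.8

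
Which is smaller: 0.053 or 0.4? 0.053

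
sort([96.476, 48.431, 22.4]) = [22.4, 48.431, 96.476]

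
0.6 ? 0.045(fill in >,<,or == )>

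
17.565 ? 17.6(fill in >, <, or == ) <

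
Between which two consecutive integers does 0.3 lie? 0 and 1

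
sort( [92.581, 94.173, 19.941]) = [19.941, 92.581, 94.173]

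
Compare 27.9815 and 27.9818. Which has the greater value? 27.9818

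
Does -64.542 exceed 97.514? No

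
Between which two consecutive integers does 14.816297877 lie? 14 and 15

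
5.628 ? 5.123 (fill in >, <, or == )>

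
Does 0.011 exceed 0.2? No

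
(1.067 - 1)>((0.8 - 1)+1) False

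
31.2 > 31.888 False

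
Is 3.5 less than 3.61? Yes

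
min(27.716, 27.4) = 27.4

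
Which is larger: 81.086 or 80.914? 81.086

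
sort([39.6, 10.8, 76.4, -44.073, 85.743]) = [-44.073, 10.8, 39.6, 76.4, 85.743]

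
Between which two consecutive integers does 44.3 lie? 44 and 45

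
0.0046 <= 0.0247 True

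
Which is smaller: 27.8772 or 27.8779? 27.8772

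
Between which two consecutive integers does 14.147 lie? 14 and 15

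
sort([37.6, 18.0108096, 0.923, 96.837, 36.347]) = [0.923, 18.0108096, 36.347, 37.6, 96.837]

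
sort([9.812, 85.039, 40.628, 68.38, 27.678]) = [9.812, 27.678, 40.628, 68.38, 85.039]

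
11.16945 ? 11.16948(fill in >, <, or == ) <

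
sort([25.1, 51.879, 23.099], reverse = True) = [51.879, 25.1, 23.099]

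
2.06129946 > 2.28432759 False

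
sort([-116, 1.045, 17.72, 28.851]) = [-116, 1.045, 17.72, 28.851]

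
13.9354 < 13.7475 False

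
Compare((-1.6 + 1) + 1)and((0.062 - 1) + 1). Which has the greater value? ((-1.6 + 1) + 1)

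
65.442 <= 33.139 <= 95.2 False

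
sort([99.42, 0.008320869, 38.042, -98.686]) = [-98.686, 0.008320869, 38.042, 99.42]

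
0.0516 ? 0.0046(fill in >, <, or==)>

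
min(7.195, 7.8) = 7.195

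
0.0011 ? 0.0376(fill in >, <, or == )<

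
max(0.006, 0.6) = 0.6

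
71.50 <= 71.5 True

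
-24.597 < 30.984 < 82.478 True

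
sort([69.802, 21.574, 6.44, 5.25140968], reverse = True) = [69.802, 21.574, 6.44, 5.25140968]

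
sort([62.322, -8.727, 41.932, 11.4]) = [-8.727, 11.4, 41.932, 62.322]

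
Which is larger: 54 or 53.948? 54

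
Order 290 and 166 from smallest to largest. 166, 290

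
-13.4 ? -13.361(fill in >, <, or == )<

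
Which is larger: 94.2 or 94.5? 94.5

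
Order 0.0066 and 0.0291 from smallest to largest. 0.0066, 0.0291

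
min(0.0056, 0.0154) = 0.0056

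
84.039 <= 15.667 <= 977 False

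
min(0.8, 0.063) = 0.063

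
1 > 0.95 True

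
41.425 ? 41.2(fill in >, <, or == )>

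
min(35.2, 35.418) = 35.2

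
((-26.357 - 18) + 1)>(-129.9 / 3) False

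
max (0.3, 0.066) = 0.3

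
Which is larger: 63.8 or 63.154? 63.8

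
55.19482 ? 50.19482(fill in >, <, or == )>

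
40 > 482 False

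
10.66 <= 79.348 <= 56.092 False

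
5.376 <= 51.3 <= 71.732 True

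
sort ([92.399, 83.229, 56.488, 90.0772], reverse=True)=[92.399, 90.0772, 83.229, 56.488]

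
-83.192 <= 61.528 True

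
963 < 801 False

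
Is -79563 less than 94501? Yes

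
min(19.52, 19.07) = 19.07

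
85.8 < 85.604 False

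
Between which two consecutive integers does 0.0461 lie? 0 and 1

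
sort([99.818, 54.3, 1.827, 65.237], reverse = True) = [99.818, 65.237, 54.3, 1.827]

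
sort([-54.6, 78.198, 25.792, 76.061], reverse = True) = [78.198, 76.061, 25.792, -54.6]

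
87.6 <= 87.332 False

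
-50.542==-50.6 False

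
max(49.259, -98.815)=49.259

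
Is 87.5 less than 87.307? No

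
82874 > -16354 True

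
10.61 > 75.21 False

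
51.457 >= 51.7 False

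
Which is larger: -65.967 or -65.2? -65.2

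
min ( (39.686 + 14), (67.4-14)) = 53.4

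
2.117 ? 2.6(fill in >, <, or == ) <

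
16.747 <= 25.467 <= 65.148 True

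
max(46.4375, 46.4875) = 46.4875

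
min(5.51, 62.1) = 5.51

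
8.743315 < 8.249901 False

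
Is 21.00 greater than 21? No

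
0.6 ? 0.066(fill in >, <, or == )>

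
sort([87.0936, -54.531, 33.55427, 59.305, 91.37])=[-54.531, 33.55427, 59.305, 87.0936, 91.37]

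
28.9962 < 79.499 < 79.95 True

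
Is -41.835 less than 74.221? Yes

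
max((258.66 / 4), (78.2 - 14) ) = 64.665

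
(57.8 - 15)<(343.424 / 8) True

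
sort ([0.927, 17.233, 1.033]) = [0.927, 1.033, 17.233]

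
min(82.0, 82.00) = 82.0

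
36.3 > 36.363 False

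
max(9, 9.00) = 9.00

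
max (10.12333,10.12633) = 10.12633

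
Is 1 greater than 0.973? Yes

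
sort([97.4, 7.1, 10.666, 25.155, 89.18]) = [7.1, 10.666, 25.155, 89.18, 97.4]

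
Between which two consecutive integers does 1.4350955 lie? 1 and 2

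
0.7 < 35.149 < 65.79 True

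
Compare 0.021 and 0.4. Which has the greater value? 0.4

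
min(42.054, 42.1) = 42.054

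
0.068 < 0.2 True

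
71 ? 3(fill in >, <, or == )>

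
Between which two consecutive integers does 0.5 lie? 0 and 1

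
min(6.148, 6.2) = 6.148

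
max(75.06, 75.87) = 75.87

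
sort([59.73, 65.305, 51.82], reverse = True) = [65.305, 59.73, 51.82]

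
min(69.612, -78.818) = -78.818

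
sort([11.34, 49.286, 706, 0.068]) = [0.068, 11.34, 49.286, 706]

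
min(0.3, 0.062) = 0.062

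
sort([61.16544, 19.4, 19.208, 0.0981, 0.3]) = [0.0981, 0.3, 19.208, 19.4, 61.16544]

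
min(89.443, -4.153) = -4.153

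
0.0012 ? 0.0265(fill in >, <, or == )<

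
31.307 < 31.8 True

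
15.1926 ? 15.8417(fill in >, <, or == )<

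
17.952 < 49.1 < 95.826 True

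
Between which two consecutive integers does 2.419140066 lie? 2 and 3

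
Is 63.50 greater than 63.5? No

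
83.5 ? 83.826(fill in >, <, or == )<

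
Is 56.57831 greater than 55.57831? Yes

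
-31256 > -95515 True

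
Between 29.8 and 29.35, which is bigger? 29.8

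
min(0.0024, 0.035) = 0.0024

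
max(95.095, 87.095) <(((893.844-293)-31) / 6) False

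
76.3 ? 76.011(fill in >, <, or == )>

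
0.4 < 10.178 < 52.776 True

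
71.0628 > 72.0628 False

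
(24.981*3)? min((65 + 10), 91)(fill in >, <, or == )<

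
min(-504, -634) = -634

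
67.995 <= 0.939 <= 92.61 False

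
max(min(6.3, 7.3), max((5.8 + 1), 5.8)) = 6.8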